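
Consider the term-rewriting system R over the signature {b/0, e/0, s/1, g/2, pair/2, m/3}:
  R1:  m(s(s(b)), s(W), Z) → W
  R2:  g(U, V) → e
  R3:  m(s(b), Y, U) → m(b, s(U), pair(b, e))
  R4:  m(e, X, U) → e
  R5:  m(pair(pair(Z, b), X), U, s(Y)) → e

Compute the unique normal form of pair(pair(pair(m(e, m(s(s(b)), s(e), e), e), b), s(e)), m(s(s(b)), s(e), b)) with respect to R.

1. pair(pair(pair(m(e, m(s(s(b)), s(e), e), e), b), s(e)), m(s(s(b)), s(e), b))  →  pair(pair(pair(e, b), s(e)), m(s(s(b)), s(e), b))   [R4 at 1.1.1]
2. pair(pair(pair(e, b), s(e)), m(s(s(b)), s(e), b))  →  pair(pair(pair(e, b), s(e)), e)   [R1 at 2]

pair(pair(pair(e, b), s(e)), e)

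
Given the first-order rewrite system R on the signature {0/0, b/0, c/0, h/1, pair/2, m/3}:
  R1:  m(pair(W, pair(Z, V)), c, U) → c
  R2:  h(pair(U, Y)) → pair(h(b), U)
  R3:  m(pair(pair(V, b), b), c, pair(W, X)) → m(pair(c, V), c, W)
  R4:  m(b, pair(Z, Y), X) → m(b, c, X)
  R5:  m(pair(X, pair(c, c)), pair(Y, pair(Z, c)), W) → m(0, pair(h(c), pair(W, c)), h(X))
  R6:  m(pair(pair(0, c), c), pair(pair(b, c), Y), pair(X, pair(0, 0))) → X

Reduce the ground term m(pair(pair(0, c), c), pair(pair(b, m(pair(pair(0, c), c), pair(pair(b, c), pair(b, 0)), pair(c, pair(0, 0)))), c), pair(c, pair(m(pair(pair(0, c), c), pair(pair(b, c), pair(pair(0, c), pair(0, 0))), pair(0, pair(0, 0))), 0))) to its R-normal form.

c

1. m(pair(pair(0, c), c), pair(pair(b, m(pair(pair(0, c), c), pair(pair(b, c), pair(b, 0)), pair(c, pair(0, 0)))), c), pair(c, pair(m(pair(pair(0, c), c), pair(pair(b, c), pair(pair(0, c), pair(0, 0))), pair(0, pair(0, 0))), 0)))  →  m(pair(pair(0, c), c), pair(pair(b, c), c), pair(c, pair(m(pair(pair(0, c), c), pair(pair(b, c), pair(pair(0, c), pair(0, 0))), pair(0, pair(0, 0))), 0)))   [R6 at 2.1.2]
2. m(pair(pair(0, c), c), pair(pair(b, c), c), pair(c, pair(m(pair(pair(0, c), c), pair(pair(b, c), pair(pair(0, c), pair(0, 0))), pair(0, pair(0, 0))), 0)))  →  m(pair(pair(0, c), c), pair(pair(b, c), c), pair(c, pair(0, 0)))   [R6 at 3.2.1]
3. m(pair(pair(0, c), c), pair(pair(b, c), c), pair(c, pair(0, 0)))  →  c   [R6 at ε]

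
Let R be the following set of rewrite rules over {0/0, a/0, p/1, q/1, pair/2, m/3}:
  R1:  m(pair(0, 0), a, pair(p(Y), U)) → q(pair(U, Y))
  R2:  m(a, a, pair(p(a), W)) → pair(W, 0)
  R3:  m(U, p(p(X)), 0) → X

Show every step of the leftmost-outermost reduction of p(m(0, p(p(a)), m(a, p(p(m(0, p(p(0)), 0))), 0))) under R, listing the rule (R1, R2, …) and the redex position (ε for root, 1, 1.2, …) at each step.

p(a)

1. p(m(0, p(p(a)), m(a, p(p(m(0, p(p(0)), 0))), 0)))  →  p(m(0, p(p(a)), m(0, p(p(0)), 0)))   [R3 at 1.3]
2. p(m(0, p(p(a)), m(0, p(p(0)), 0)))  →  p(m(0, p(p(a)), 0))   [R3 at 1.3]
3. p(m(0, p(p(a)), 0))  →  p(a)   [R3 at 1]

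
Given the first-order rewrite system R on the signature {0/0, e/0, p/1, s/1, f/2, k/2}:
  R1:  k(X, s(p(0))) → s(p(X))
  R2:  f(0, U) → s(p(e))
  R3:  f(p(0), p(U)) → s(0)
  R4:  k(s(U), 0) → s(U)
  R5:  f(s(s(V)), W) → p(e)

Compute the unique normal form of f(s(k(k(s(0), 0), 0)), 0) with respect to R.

p(e)

1. f(s(k(k(s(0), 0), 0)), 0)  →  f(s(k(s(0), 0)), 0)   [R4 at 1.1.1]
2. f(s(k(s(0), 0)), 0)  →  f(s(s(0)), 0)   [R4 at 1.1]
3. f(s(s(0)), 0)  →  p(e)   [R5 at ε]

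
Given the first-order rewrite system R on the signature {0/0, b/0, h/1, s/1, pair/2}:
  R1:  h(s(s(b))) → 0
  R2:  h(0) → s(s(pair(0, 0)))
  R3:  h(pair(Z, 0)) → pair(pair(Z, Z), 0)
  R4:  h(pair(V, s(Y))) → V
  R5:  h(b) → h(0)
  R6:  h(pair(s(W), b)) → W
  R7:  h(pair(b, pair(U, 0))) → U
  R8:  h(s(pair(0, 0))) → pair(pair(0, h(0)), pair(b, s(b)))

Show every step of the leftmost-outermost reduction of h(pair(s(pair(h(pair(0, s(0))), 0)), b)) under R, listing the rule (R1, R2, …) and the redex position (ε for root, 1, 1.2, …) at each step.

pair(0, 0)

1. h(pair(s(pair(h(pair(0, s(0))), 0)), b))  →  pair(h(pair(0, s(0))), 0)   [R6 at ε]
2. pair(h(pair(0, s(0))), 0)  →  pair(0, 0)   [R4 at 1]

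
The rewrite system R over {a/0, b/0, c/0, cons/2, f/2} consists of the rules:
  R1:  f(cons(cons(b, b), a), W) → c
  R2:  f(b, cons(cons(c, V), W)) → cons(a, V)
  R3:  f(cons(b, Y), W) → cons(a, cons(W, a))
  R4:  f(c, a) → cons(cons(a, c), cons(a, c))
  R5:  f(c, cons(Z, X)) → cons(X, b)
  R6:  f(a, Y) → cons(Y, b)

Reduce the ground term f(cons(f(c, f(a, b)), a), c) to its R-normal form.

c

1. f(cons(f(c, f(a, b)), a), c)  →  f(cons(f(c, cons(b, b)), a), c)   [R6 at 1.1.2]
2. f(cons(f(c, cons(b, b)), a), c)  →  f(cons(cons(b, b), a), c)   [R5 at 1.1]
3. f(cons(cons(b, b), a), c)  →  c   [R1 at ε]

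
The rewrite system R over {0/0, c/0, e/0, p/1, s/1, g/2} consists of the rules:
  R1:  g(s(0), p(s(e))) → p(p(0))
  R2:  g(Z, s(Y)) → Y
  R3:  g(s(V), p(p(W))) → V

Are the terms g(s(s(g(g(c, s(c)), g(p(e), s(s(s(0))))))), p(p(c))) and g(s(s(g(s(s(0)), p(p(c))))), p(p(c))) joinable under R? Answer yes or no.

yes — NF(t₁) = s(s(0)), NF(t₂) = s(s(0))

Reduce t₁ = g(s(s(g(g(c, s(c)), g(p(e), s(s(s(0))))))), p(p(c))):
1. g(s(s(g(g(c, s(c)), g(p(e), s(s(s(0))))))), p(p(c)))  →  s(g(g(c, s(c)), g(p(e), s(s(s(0))))))   [R3 at ε]
2. s(g(g(c, s(c)), g(p(e), s(s(s(0))))))  →  s(g(c, g(p(e), s(s(s(0))))))   [R2 at 1.1]
3. s(g(c, g(p(e), s(s(s(0))))))  →  s(g(c, s(s(0))))   [R2 at 1.2]
4. s(g(c, s(s(0))))  →  s(s(0))   [R2 at 1]

Reduce t₂ = g(s(s(g(s(s(0)), p(p(c))))), p(p(c))):
1. g(s(s(g(s(s(0)), p(p(c))))), p(p(c)))  →  s(g(s(s(0)), p(p(c))))   [R3 at ε]
2. s(g(s(s(0)), p(p(c))))  →  s(s(0))   [R3 at 1]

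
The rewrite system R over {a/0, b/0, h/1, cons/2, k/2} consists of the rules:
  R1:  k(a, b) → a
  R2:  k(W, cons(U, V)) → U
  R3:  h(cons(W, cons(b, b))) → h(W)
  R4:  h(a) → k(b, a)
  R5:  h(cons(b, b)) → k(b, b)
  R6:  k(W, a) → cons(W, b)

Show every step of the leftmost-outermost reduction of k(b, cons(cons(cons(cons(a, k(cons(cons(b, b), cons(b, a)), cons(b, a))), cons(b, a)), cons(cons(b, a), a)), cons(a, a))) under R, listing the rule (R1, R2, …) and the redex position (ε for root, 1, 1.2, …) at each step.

cons(cons(cons(a, b), cons(b, a)), cons(cons(b, a), a))

1. k(b, cons(cons(cons(cons(a, k(cons(cons(b, b), cons(b, a)), cons(b, a))), cons(b, a)), cons(cons(b, a), a)), cons(a, a)))  →  cons(cons(cons(a, k(cons(cons(b, b), cons(b, a)), cons(b, a))), cons(b, a)), cons(cons(b, a), a))   [R2 at ε]
2. cons(cons(cons(a, k(cons(cons(b, b), cons(b, a)), cons(b, a))), cons(b, a)), cons(cons(b, a), a))  →  cons(cons(cons(a, b), cons(b, a)), cons(cons(b, a), a))   [R2 at 1.1.2]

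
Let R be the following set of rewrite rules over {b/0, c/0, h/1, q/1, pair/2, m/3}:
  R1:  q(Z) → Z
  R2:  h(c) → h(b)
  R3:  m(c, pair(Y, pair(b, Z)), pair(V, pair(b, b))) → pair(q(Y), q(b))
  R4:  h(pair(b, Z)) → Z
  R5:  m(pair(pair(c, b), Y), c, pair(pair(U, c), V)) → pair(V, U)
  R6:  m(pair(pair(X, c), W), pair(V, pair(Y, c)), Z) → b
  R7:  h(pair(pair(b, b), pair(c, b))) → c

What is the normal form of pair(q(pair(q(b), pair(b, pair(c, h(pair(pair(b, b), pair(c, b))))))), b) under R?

pair(pair(b, pair(b, pair(c, c))), b)

1. pair(q(pair(q(b), pair(b, pair(c, h(pair(pair(b, b), pair(c, b))))))), b)  →  pair(pair(q(b), pair(b, pair(c, h(pair(pair(b, b), pair(c, b)))))), b)   [R1 at 1]
2. pair(pair(q(b), pair(b, pair(c, h(pair(pair(b, b), pair(c, b)))))), b)  →  pair(pair(b, pair(b, pair(c, h(pair(pair(b, b), pair(c, b)))))), b)   [R1 at 1.1]
3. pair(pair(b, pair(b, pair(c, h(pair(pair(b, b), pair(c, b)))))), b)  →  pair(pair(b, pair(b, pair(c, c))), b)   [R7 at 1.2.2.2]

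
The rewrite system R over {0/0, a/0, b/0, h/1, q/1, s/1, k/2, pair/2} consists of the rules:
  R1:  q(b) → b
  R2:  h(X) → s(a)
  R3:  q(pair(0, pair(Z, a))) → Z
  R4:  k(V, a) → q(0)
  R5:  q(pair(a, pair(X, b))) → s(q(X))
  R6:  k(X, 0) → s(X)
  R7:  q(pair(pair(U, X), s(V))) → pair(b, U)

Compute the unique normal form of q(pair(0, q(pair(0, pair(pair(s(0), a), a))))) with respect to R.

s(0)

1. q(pair(0, q(pair(0, pair(pair(s(0), a), a)))))  →  q(pair(0, pair(s(0), a)))   [R3 at 1.2]
2. q(pair(0, pair(s(0), a)))  →  s(0)   [R3 at ε]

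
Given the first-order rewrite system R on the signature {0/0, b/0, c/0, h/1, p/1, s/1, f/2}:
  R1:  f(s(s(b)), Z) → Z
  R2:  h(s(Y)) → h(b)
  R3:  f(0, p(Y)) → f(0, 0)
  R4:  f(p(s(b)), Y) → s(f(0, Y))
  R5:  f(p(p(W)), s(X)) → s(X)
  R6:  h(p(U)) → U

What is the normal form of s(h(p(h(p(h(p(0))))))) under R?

1. s(h(p(h(p(h(p(0)))))))  →  s(h(p(h(p(0)))))   [R6 at 1]
2. s(h(p(h(p(0)))))  →  s(h(p(0)))   [R6 at 1]
3. s(h(p(0)))  →  s(0)   [R6 at 1]

s(0)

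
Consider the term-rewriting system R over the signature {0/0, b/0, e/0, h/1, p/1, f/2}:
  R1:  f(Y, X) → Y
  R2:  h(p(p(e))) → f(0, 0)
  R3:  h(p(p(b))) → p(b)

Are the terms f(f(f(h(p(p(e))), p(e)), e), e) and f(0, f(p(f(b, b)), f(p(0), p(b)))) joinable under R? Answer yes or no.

yes — NF(t₁) = 0, NF(t₂) = 0

Reduce t₁ = f(f(f(h(p(p(e))), p(e)), e), e):
1. f(f(f(h(p(p(e))), p(e)), e), e)  →  f(f(h(p(p(e))), p(e)), e)   [R1 at ε]
2. f(f(h(p(p(e))), p(e)), e)  →  f(h(p(p(e))), p(e))   [R1 at ε]
3. f(h(p(p(e))), p(e))  →  h(p(p(e)))   [R1 at ε]
4. h(p(p(e)))  →  f(0, 0)   [R2 at ε]
5. f(0, 0)  →  0   [R1 at ε]

Reduce t₂ = f(0, f(p(f(b, b)), f(p(0), p(b)))):
1. f(0, f(p(f(b, b)), f(p(0), p(b))))  →  0   [R1 at ε]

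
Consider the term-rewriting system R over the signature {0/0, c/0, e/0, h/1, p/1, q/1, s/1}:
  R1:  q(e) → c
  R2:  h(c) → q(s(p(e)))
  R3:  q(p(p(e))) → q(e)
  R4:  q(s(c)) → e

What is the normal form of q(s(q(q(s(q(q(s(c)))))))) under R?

e

1. q(s(q(q(s(q(q(s(c))))))))  →  q(s(q(q(s(q(e))))))   [R4 at 1.1.1.1.1.1]
2. q(s(q(q(s(q(e))))))  →  q(s(q(q(s(c)))))   [R1 at 1.1.1.1.1]
3. q(s(q(q(s(c)))))  →  q(s(q(e)))   [R4 at 1.1.1]
4. q(s(q(e)))  →  q(s(c))   [R1 at 1.1]
5. q(s(c))  →  e   [R4 at ε]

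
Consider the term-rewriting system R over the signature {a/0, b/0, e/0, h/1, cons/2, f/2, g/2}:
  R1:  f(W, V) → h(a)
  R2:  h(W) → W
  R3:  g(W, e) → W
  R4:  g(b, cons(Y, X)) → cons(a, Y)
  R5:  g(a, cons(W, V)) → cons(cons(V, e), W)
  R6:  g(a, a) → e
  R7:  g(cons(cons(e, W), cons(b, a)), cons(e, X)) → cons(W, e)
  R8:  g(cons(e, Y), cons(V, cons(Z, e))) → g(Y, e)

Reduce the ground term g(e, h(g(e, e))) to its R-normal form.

1. g(e, h(g(e, e)))  →  g(e, g(e, e))   [R2 at 2]
2. g(e, g(e, e))  →  g(e, e)   [R3 at 2]
3. g(e, e)  →  e   [R3 at ε]

e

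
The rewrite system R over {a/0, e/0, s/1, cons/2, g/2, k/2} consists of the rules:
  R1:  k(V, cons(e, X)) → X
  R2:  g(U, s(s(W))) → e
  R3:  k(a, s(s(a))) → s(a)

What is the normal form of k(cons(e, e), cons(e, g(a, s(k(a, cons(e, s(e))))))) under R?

1. k(cons(e, e), cons(e, g(a, s(k(a, cons(e, s(e)))))))  →  g(a, s(k(a, cons(e, s(e)))))   [R1 at ε]
2. g(a, s(k(a, cons(e, s(e)))))  →  g(a, s(s(e)))   [R1 at 2.1]
3. g(a, s(s(e)))  →  e   [R2 at ε]

e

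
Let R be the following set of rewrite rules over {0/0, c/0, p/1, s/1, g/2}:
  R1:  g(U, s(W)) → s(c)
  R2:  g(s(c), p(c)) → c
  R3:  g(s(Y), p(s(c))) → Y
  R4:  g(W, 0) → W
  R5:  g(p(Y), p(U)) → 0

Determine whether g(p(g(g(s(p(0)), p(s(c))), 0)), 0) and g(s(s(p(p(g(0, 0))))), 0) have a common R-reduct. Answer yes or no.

no — NF(t₁) = p(p(0)), NF(t₂) = s(s(p(p(0))))

Reduce t₁ = g(p(g(g(s(p(0)), p(s(c))), 0)), 0):
1. g(p(g(g(s(p(0)), p(s(c))), 0)), 0)  →  p(g(g(s(p(0)), p(s(c))), 0))   [R4 at ε]
2. p(g(g(s(p(0)), p(s(c))), 0))  →  p(g(s(p(0)), p(s(c))))   [R4 at 1]
3. p(g(s(p(0)), p(s(c))))  →  p(p(0))   [R3 at 1]

Reduce t₂ = g(s(s(p(p(g(0, 0))))), 0):
1. g(s(s(p(p(g(0, 0))))), 0)  →  s(s(p(p(g(0, 0)))))   [R4 at ε]
2. s(s(p(p(g(0, 0)))))  →  s(s(p(p(0))))   [R4 at 1.1.1.1]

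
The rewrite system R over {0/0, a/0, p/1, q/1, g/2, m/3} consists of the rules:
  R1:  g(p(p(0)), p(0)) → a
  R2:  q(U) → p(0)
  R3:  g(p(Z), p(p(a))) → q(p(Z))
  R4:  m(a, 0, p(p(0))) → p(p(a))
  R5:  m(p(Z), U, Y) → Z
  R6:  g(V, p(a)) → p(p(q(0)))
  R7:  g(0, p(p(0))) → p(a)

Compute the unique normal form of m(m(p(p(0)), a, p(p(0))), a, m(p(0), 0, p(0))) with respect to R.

0

1. m(m(p(p(0)), a, p(p(0))), a, m(p(0), 0, p(0)))  →  m(p(0), a, m(p(0), 0, p(0)))   [R5 at 1]
2. m(p(0), a, m(p(0), 0, p(0)))  →  0   [R5 at ε]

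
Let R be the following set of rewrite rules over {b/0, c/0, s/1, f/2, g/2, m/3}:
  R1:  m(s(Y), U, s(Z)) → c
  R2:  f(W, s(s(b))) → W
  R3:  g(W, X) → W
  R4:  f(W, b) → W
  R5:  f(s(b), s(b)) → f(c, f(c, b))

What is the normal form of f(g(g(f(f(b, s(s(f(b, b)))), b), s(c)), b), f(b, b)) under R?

1. f(g(g(f(f(b, s(s(f(b, b)))), b), s(c)), b), f(b, b))  →  f(g(f(f(b, s(s(f(b, b)))), b), s(c)), f(b, b))   [R3 at 1]
2. f(g(f(f(b, s(s(f(b, b)))), b), s(c)), f(b, b))  →  f(f(f(b, s(s(f(b, b)))), b), f(b, b))   [R3 at 1]
3. f(f(f(b, s(s(f(b, b)))), b), f(b, b))  →  f(f(b, s(s(f(b, b)))), f(b, b))   [R4 at 1]
4. f(f(b, s(s(f(b, b)))), f(b, b))  →  f(f(b, s(s(b))), f(b, b))   [R4 at 1.2.1.1]
5. f(f(b, s(s(b))), f(b, b))  →  f(b, f(b, b))   [R2 at 1]
6. f(b, f(b, b))  →  f(b, b)   [R4 at 2]
7. f(b, b)  →  b   [R4 at ε]

b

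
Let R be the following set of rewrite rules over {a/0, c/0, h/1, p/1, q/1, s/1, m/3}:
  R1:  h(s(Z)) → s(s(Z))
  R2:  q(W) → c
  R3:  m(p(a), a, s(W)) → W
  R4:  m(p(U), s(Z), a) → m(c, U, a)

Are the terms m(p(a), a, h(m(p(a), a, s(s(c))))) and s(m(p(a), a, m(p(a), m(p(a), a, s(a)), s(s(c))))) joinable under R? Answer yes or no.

yes — NF(t₁) = s(c), NF(t₂) = s(c)

Reduce t₁ = m(p(a), a, h(m(p(a), a, s(s(c))))):
1. m(p(a), a, h(m(p(a), a, s(s(c)))))  →  m(p(a), a, h(s(c)))   [R3 at 3.1]
2. m(p(a), a, h(s(c)))  →  m(p(a), a, s(s(c)))   [R1 at 3]
3. m(p(a), a, s(s(c)))  →  s(c)   [R3 at ε]

Reduce t₂ = s(m(p(a), a, m(p(a), m(p(a), a, s(a)), s(s(c))))):
1. s(m(p(a), a, m(p(a), m(p(a), a, s(a)), s(s(c)))))  →  s(m(p(a), a, m(p(a), a, s(s(c)))))   [R3 at 1.3.2]
2. s(m(p(a), a, m(p(a), a, s(s(c)))))  →  s(m(p(a), a, s(c)))   [R3 at 1.3]
3. s(m(p(a), a, s(c)))  →  s(c)   [R3 at 1]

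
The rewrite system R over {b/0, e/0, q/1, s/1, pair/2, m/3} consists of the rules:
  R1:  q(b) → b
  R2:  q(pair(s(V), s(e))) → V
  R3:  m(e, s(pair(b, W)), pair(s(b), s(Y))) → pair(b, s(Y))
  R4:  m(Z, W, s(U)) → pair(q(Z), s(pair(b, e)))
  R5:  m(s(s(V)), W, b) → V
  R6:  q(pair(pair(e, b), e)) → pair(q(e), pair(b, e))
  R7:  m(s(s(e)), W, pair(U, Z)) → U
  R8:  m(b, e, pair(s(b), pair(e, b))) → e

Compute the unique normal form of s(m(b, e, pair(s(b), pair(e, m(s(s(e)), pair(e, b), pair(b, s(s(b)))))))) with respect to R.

1. s(m(b, e, pair(s(b), pair(e, m(s(s(e)), pair(e, b), pair(b, s(s(b))))))))  →  s(m(b, e, pair(s(b), pair(e, b))))   [R7 at 1.3.2.2]
2. s(m(b, e, pair(s(b), pair(e, b))))  →  s(e)   [R8 at 1]

s(e)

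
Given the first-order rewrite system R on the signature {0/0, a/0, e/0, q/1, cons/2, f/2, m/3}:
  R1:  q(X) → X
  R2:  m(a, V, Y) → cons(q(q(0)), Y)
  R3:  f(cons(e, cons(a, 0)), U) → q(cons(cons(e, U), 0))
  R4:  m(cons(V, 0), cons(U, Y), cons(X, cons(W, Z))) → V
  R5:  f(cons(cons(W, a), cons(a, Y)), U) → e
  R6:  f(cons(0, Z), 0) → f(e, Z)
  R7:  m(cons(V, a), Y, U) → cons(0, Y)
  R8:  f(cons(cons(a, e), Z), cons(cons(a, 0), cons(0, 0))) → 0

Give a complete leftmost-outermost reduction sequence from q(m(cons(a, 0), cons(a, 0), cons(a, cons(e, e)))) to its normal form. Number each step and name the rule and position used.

1. q(m(cons(a, 0), cons(a, 0), cons(a, cons(e, e))))  →  m(cons(a, 0), cons(a, 0), cons(a, cons(e, e)))   [R1 at ε]
2. m(cons(a, 0), cons(a, 0), cons(a, cons(e, e)))  →  a   [R4 at ε]

a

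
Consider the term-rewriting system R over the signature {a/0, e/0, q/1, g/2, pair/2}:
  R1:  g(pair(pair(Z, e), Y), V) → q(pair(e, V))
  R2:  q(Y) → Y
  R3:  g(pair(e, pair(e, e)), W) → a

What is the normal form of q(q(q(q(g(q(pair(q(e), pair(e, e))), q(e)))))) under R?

1. q(q(q(q(g(q(pair(q(e), pair(e, e))), q(e))))))  →  q(q(q(g(q(pair(q(e), pair(e, e))), q(e)))))   [R2 at ε]
2. q(q(q(g(q(pair(q(e), pair(e, e))), q(e)))))  →  q(q(g(q(pair(q(e), pair(e, e))), q(e))))   [R2 at ε]
3. q(q(g(q(pair(q(e), pair(e, e))), q(e))))  →  q(g(q(pair(q(e), pair(e, e))), q(e)))   [R2 at ε]
4. q(g(q(pair(q(e), pair(e, e))), q(e)))  →  g(q(pair(q(e), pair(e, e))), q(e))   [R2 at ε]
5. g(q(pair(q(e), pair(e, e))), q(e))  →  g(pair(q(e), pair(e, e)), q(e))   [R2 at 1]
6. g(pair(q(e), pair(e, e)), q(e))  →  g(pair(e, pair(e, e)), q(e))   [R2 at 1.1]
7. g(pair(e, pair(e, e)), q(e))  →  a   [R3 at ε]

a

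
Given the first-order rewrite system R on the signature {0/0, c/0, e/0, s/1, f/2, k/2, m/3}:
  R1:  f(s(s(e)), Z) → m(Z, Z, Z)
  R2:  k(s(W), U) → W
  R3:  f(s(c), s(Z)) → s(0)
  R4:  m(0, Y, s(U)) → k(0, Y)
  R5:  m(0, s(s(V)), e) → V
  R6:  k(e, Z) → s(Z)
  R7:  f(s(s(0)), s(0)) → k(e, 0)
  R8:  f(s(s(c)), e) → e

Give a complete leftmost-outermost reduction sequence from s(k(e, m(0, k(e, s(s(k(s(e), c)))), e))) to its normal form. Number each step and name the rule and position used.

s(s(s(e)))

1. s(k(e, m(0, k(e, s(s(k(s(e), c)))), e)))  →  s(s(m(0, k(e, s(s(k(s(e), c)))), e)))   [R6 at 1]
2. s(s(m(0, k(e, s(s(k(s(e), c)))), e)))  →  s(s(m(0, s(s(s(k(s(e), c)))), e)))   [R6 at 1.1.2]
3. s(s(m(0, s(s(s(k(s(e), c)))), e)))  →  s(s(s(k(s(e), c))))   [R5 at 1.1]
4. s(s(s(k(s(e), c))))  →  s(s(s(e)))   [R2 at 1.1.1]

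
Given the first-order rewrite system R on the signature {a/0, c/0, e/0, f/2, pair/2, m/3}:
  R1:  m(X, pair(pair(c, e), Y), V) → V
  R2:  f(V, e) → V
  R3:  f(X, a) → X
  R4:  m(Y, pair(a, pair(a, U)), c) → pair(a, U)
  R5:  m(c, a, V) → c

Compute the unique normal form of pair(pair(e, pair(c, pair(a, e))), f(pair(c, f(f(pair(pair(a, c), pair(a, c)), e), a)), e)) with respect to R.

1. pair(pair(e, pair(c, pair(a, e))), f(pair(c, f(f(pair(pair(a, c), pair(a, c)), e), a)), e))  →  pair(pair(e, pair(c, pair(a, e))), pair(c, f(f(pair(pair(a, c), pair(a, c)), e), a)))   [R2 at 2]
2. pair(pair(e, pair(c, pair(a, e))), pair(c, f(f(pair(pair(a, c), pair(a, c)), e), a)))  →  pair(pair(e, pair(c, pair(a, e))), pair(c, f(pair(pair(a, c), pair(a, c)), e)))   [R3 at 2.2]
3. pair(pair(e, pair(c, pair(a, e))), pair(c, f(pair(pair(a, c), pair(a, c)), e)))  →  pair(pair(e, pair(c, pair(a, e))), pair(c, pair(pair(a, c), pair(a, c))))   [R2 at 2.2]

pair(pair(e, pair(c, pair(a, e))), pair(c, pair(pair(a, c), pair(a, c))))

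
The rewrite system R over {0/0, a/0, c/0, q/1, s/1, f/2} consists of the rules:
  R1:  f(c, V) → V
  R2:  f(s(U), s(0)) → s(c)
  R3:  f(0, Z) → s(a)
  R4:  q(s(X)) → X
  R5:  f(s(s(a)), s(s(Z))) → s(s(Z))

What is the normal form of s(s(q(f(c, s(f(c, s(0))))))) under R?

s(s(s(0)))

1. s(s(q(f(c, s(f(c, s(0)))))))  →  s(s(q(s(f(c, s(0))))))   [R1 at 1.1.1]
2. s(s(q(s(f(c, s(0))))))  →  s(s(f(c, s(0))))   [R4 at 1.1]
3. s(s(f(c, s(0))))  →  s(s(s(0)))   [R1 at 1.1]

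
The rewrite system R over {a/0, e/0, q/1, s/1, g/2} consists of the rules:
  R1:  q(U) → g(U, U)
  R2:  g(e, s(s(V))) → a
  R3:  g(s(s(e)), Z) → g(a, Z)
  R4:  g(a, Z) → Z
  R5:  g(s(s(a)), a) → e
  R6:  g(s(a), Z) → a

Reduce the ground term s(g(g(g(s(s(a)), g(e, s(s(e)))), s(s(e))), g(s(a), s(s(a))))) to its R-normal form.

s(a)

1. s(g(g(g(s(s(a)), g(e, s(s(e)))), s(s(e))), g(s(a), s(s(a)))))  →  s(g(g(g(s(s(a)), a), s(s(e))), g(s(a), s(s(a)))))   [R2 at 1.1.1.2]
2. s(g(g(g(s(s(a)), a), s(s(e))), g(s(a), s(s(a)))))  →  s(g(g(e, s(s(e))), g(s(a), s(s(a)))))   [R5 at 1.1.1]
3. s(g(g(e, s(s(e))), g(s(a), s(s(a)))))  →  s(g(a, g(s(a), s(s(a)))))   [R2 at 1.1]
4. s(g(a, g(s(a), s(s(a)))))  →  s(g(s(a), s(s(a))))   [R4 at 1]
5. s(g(s(a), s(s(a))))  →  s(a)   [R6 at 1]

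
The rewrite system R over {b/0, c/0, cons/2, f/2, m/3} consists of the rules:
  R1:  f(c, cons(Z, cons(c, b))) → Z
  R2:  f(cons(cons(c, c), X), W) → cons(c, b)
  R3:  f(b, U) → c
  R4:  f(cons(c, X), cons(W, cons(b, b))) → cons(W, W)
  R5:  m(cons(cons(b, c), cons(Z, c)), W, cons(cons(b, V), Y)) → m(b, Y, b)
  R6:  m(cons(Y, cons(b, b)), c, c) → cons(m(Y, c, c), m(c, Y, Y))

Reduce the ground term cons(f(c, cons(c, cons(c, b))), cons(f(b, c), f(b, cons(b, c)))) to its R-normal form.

cons(c, cons(c, c))

1. cons(f(c, cons(c, cons(c, b))), cons(f(b, c), f(b, cons(b, c))))  →  cons(c, cons(f(b, c), f(b, cons(b, c))))   [R1 at 1]
2. cons(c, cons(f(b, c), f(b, cons(b, c))))  →  cons(c, cons(c, f(b, cons(b, c))))   [R3 at 2.1]
3. cons(c, cons(c, f(b, cons(b, c))))  →  cons(c, cons(c, c))   [R3 at 2.2]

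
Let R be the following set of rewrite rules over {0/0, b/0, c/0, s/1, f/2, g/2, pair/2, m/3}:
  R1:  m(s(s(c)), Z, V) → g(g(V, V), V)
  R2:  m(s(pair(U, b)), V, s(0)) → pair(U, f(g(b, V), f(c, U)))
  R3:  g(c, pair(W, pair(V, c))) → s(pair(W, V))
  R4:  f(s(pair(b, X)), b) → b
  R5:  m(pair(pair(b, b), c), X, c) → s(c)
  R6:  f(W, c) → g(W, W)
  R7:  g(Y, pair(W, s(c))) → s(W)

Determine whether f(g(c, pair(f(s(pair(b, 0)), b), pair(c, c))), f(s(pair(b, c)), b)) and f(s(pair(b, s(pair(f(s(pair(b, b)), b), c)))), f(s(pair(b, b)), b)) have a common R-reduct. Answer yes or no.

Reduce t₁ = f(g(c, pair(f(s(pair(b, 0)), b), pair(c, c))), f(s(pair(b, c)), b)):
1. f(g(c, pair(f(s(pair(b, 0)), b), pair(c, c))), f(s(pair(b, c)), b))  →  f(s(pair(f(s(pair(b, 0)), b), c)), f(s(pair(b, c)), b))   [R3 at 1]
2. f(s(pair(f(s(pair(b, 0)), b), c)), f(s(pair(b, c)), b))  →  f(s(pair(b, c)), f(s(pair(b, c)), b))   [R4 at 1.1.1]
3. f(s(pair(b, c)), f(s(pair(b, c)), b))  →  f(s(pair(b, c)), b)   [R4 at 2]
4. f(s(pair(b, c)), b)  →  b   [R4 at ε]

Reduce t₂ = f(s(pair(b, s(pair(f(s(pair(b, b)), b), c)))), f(s(pair(b, b)), b)):
1. f(s(pair(b, s(pair(f(s(pair(b, b)), b), c)))), f(s(pair(b, b)), b))  →  f(s(pair(b, s(pair(b, c)))), f(s(pair(b, b)), b))   [R4 at 1.1.2.1.1]
2. f(s(pair(b, s(pair(b, c)))), f(s(pair(b, b)), b))  →  f(s(pair(b, s(pair(b, c)))), b)   [R4 at 2]
3. f(s(pair(b, s(pair(b, c)))), b)  →  b   [R4 at ε]

yes — NF(t₁) = b, NF(t₂) = b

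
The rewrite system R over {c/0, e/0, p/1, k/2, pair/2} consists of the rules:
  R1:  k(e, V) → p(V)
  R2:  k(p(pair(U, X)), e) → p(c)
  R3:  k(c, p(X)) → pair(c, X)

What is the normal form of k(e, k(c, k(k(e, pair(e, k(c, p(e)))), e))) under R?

1. k(e, k(c, k(k(e, pair(e, k(c, p(e)))), e)))  →  p(k(c, k(k(e, pair(e, k(c, p(e)))), e)))   [R1 at ε]
2. p(k(c, k(k(e, pair(e, k(c, p(e)))), e)))  →  p(k(c, k(p(pair(e, k(c, p(e)))), e)))   [R1 at 1.2.1]
3. p(k(c, k(p(pair(e, k(c, p(e)))), e)))  →  p(k(c, p(c)))   [R2 at 1.2]
4. p(k(c, p(c)))  →  p(pair(c, c))   [R3 at 1]

p(pair(c, c))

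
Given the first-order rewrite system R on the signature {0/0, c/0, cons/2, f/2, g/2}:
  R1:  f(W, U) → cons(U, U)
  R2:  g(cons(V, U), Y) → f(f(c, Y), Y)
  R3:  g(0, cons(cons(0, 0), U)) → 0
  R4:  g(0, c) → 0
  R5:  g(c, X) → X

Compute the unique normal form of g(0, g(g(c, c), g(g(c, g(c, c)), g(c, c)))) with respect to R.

0

1. g(0, g(g(c, c), g(g(c, g(c, c)), g(c, c))))  →  g(0, g(c, g(g(c, g(c, c)), g(c, c))))   [R5 at 2.1]
2. g(0, g(c, g(g(c, g(c, c)), g(c, c))))  →  g(0, g(g(c, g(c, c)), g(c, c)))   [R5 at 2]
3. g(0, g(g(c, g(c, c)), g(c, c)))  →  g(0, g(g(c, c), g(c, c)))   [R5 at 2.1]
4. g(0, g(g(c, c), g(c, c)))  →  g(0, g(c, g(c, c)))   [R5 at 2.1]
5. g(0, g(c, g(c, c)))  →  g(0, g(c, c))   [R5 at 2]
6. g(0, g(c, c))  →  g(0, c)   [R5 at 2]
7. g(0, c)  →  0   [R4 at ε]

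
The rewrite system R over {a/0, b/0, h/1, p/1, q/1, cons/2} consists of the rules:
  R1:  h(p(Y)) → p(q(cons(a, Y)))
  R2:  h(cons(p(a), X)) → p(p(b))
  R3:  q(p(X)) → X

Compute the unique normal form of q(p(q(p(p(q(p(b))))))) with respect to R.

1. q(p(q(p(p(q(p(b)))))))  →  q(p(p(q(p(b)))))   [R3 at ε]
2. q(p(p(q(p(b)))))  →  p(q(p(b)))   [R3 at ε]
3. p(q(p(b)))  →  p(b)   [R3 at 1]

p(b)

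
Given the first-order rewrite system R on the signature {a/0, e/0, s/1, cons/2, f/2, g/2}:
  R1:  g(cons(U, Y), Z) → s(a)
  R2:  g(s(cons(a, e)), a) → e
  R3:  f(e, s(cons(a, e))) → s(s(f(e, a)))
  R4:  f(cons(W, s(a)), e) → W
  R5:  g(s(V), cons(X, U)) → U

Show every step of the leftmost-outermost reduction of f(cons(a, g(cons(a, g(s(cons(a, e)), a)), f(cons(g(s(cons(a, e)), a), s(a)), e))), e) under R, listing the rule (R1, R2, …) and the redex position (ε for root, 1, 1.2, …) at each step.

a

1. f(cons(a, g(cons(a, g(s(cons(a, e)), a)), f(cons(g(s(cons(a, e)), a), s(a)), e))), e)  →  f(cons(a, s(a)), e)   [R1 at 1.2]
2. f(cons(a, s(a)), e)  →  a   [R4 at ε]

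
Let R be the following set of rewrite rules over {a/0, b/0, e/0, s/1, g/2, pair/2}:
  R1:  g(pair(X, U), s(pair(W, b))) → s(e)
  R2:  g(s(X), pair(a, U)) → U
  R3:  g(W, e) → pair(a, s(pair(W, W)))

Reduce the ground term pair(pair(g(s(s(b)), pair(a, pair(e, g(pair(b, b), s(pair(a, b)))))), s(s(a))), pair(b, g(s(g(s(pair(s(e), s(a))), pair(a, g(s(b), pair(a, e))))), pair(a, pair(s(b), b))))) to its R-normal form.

pair(pair(pair(e, s(e)), s(s(a))), pair(b, pair(s(b), b)))

1. pair(pair(g(s(s(b)), pair(a, pair(e, g(pair(b, b), s(pair(a, b)))))), s(s(a))), pair(b, g(s(g(s(pair(s(e), s(a))), pair(a, g(s(b), pair(a, e))))), pair(a, pair(s(b), b)))))  →  pair(pair(pair(e, g(pair(b, b), s(pair(a, b)))), s(s(a))), pair(b, g(s(g(s(pair(s(e), s(a))), pair(a, g(s(b), pair(a, e))))), pair(a, pair(s(b), b)))))   [R2 at 1.1]
2. pair(pair(pair(e, g(pair(b, b), s(pair(a, b)))), s(s(a))), pair(b, g(s(g(s(pair(s(e), s(a))), pair(a, g(s(b), pair(a, e))))), pair(a, pair(s(b), b)))))  →  pair(pair(pair(e, s(e)), s(s(a))), pair(b, g(s(g(s(pair(s(e), s(a))), pair(a, g(s(b), pair(a, e))))), pair(a, pair(s(b), b)))))   [R1 at 1.1.2]
3. pair(pair(pair(e, s(e)), s(s(a))), pair(b, g(s(g(s(pair(s(e), s(a))), pair(a, g(s(b), pair(a, e))))), pair(a, pair(s(b), b)))))  →  pair(pair(pair(e, s(e)), s(s(a))), pair(b, pair(s(b), b)))   [R2 at 2.2]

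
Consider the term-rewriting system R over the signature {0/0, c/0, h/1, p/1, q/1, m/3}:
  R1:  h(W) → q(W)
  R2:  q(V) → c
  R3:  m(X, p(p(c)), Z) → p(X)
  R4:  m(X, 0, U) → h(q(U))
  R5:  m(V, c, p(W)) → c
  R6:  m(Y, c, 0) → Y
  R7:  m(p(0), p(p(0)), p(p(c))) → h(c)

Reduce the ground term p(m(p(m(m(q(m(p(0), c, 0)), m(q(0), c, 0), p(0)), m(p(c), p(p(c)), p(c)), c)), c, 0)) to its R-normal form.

p(p(p(c)))

1. p(m(p(m(m(q(m(p(0), c, 0)), m(q(0), c, 0), p(0)), m(p(c), p(p(c)), p(c)), c)), c, 0))  →  p(p(m(m(q(m(p(0), c, 0)), m(q(0), c, 0), p(0)), m(p(c), p(p(c)), p(c)), c)))   [R6 at 1]
2. p(p(m(m(q(m(p(0), c, 0)), m(q(0), c, 0), p(0)), m(p(c), p(p(c)), p(c)), c)))  →  p(p(m(m(c, m(q(0), c, 0), p(0)), m(p(c), p(p(c)), p(c)), c)))   [R2 at 1.1.1.1]
3. p(p(m(m(c, m(q(0), c, 0), p(0)), m(p(c), p(p(c)), p(c)), c)))  →  p(p(m(m(c, q(0), p(0)), m(p(c), p(p(c)), p(c)), c)))   [R6 at 1.1.1.2]
4. p(p(m(m(c, q(0), p(0)), m(p(c), p(p(c)), p(c)), c)))  →  p(p(m(m(c, c, p(0)), m(p(c), p(p(c)), p(c)), c)))   [R2 at 1.1.1.2]
5. p(p(m(m(c, c, p(0)), m(p(c), p(p(c)), p(c)), c)))  →  p(p(m(c, m(p(c), p(p(c)), p(c)), c)))   [R5 at 1.1.1]
6. p(p(m(c, m(p(c), p(p(c)), p(c)), c)))  →  p(p(m(c, p(p(c)), c)))   [R3 at 1.1.2]
7. p(p(m(c, p(p(c)), c)))  →  p(p(p(c)))   [R3 at 1.1]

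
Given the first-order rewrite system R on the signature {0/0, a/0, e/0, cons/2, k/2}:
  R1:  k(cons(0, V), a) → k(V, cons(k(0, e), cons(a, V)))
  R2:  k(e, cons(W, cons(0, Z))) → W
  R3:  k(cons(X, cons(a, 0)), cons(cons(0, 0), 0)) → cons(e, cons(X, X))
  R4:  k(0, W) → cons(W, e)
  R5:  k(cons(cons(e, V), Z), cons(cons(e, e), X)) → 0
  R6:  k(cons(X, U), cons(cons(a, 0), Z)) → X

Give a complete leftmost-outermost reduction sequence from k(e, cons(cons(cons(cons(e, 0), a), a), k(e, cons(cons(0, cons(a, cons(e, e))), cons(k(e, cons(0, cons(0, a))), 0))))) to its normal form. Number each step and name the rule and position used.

cons(cons(cons(e, 0), a), a)

1. k(e, cons(cons(cons(cons(e, 0), a), a), k(e, cons(cons(0, cons(a, cons(e, e))), cons(k(e, cons(0, cons(0, a))), 0)))))  →  k(e, cons(cons(cons(cons(e, 0), a), a), k(e, cons(cons(0, cons(a, cons(e, e))), cons(0, 0)))))   [R2 at 2.2.2.2.1]
2. k(e, cons(cons(cons(cons(e, 0), a), a), k(e, cons(cons(0, cons(a, cons(e, e))), cons(0, 0)))))  →  k(e, cons(cons(cons(cons(e, 0), a), a), cons(0, cons(a, cons(e, e)))))   [R2 at 2.2]
3. k(e, cons(cons(cons(cons(e, 0), a), a), cons(0, cons(a, cons(e, e)))))  →  cons(cons(cons(e, 0), a), a)   [R2 at ε]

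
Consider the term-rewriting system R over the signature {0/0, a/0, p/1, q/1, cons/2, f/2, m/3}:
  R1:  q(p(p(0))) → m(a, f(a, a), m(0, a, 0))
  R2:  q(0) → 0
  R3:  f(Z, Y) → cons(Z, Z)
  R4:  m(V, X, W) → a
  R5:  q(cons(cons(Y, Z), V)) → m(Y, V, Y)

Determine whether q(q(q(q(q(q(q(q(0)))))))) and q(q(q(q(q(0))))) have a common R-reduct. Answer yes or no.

yes — NF(t₁) = 0, NF(t₂) = 0

Reduce t₁ = q(q(q(q(q(q(q(q(0)))))))):
1. q(q(q(q(q(q(q(q(0))))))))  →  q(q(q(q(q(q(q(0)))))))   [R2 at 1.1.1.1.1.1.1]
2. q(q(q(q(q(q(q(0)))))))  →  q(q(q(q(q(q(0))))))   [R2 at 1.1.1.1.1.1]
3. q(q(q(q(q(q(0))))))  →  q(q(q(q(q(0)))))   [R2 at 1.1.1.1.1]
4. q(q(q(q(q(0)))))  →  q(q(q(q(0))))   [R2 at 1.1.1.1]
5. q(q(q(q(0))))  →  q(q(q(0)))   [R2 at 1.1.1]
6. q(q(q(0)))  →  q(q(0))   [R2 at 1.1]
7. q(q(0))  →  q(0)   [R2 at 1]
8. q(0)  →  0   [R2 at ε]

Reduce t₂ = q(q(q(q(q(0))))):
1. q(q(q(q(q(0)))))  →  q(q(q(q(0))))   [R2 at 1.1.1.1]
2. q(q(q(q(0))))  →  q(q(q(0)))   [R2 at 1.1.1]
3. q(q(q(0)))  →  q(q(0))   [R2 at 1.1]
4. q(q(0))  →  q(0)   [R2 at 1]
5. q(0)  →  0   [R2 at ε]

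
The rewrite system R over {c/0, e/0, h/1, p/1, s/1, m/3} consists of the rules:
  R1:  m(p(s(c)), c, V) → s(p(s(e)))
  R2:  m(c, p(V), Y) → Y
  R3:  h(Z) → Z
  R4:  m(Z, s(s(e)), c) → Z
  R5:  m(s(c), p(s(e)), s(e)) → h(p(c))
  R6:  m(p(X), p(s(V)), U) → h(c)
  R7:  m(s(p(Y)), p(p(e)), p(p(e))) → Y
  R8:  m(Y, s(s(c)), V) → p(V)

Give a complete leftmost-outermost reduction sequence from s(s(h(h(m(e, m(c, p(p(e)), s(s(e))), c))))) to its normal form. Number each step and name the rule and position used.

1. s(s(h(h(m(e, m(c, p(p(e)), s(s(e))), c)))))  →  s(s(h(m(e, m(c, p(p(e)), s(s(e))), c))))   [R3 at 1.1]
2. s(s(h(m(e, m(c, p(p(e)), s(s(e))), c))))  →  s(s(m(e, m(c, p(p(e)), s(s(e))), c)))   [R3 at 1.1]
3. s(s(m(e, m(c, p(p(e)), s(s(e))), c)))  →  s(s(m(e, s(s(e)), c)))   [R2 at 1.1.2]
4. s(s(m(e, s(s(e)), c)))  →  s(s(e))   [R4 at 1.1]

s(s(e))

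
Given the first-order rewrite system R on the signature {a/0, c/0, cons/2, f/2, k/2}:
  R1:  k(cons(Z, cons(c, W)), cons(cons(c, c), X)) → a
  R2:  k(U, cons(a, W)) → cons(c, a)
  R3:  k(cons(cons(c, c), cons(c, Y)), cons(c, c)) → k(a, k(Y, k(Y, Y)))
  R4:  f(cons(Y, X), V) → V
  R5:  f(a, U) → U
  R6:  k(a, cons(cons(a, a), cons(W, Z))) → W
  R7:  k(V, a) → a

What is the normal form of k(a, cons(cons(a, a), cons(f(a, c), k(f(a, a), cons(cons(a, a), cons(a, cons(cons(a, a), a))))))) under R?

c

1. k(a, cons(cons(a, a), cons(f(a, c), k(f(a, a), cons(cons(a, a), cons(a, cons(cons(a, a), a)))))))  →  f(a, c)   [R6 at ε]
2. f(a, c)  →  c   [R5 at ε]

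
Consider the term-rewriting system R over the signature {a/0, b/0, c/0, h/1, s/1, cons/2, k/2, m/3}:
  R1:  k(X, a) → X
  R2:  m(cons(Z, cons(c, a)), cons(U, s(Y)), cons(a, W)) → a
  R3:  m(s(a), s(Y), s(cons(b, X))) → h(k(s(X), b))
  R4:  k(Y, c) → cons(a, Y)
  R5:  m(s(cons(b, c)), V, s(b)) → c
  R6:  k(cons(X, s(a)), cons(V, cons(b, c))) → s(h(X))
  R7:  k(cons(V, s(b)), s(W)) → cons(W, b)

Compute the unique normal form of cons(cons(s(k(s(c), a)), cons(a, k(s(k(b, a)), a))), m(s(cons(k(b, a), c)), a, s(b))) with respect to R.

1. cons(cons(s(k(s(c), a)), cons(a, k(s(k(b, a)), a))), m(s(cons(k(b, a), c)), a, s(b)))  →  cons(cons(s(s(c)), cons(a, k(s(k(b, a)), a))), m(s(cons(k(b, a), c)), a, s(b)))   [R1 at 1.1.1]
2. cons(cons(s(s(c)), cons(a, k(s(k(b, a)), a))), m(s(cons(k(b, a), c)), a, s(b)))  →  cons(cons(s(s(c)), cons(a, s(k(b, a)))), m(s(cons(k(b, a), c)), a, s(b)))   [R1 at 1.2.2]
3. cons(cons(s(s(c)), cons(a, s(k(b, a)))), m(s(cons(k(b, a), c)), a, s(b)))  →  cons(cons(s(s(c)), cons(a, s(b))), m(s(cons(k(b, a), c)), a, s(b)))   [R1 at 1.2.2.1]
4. cons(cons(s(s(c)), cons(a, s(b))), m(s(cons(k(b, a), c)), a, s(b)))  →  cons(cons(s(s(c)), cons(a, s(b))), m(s(cons(b, c)), a, s(b)))   [R1 at 2.1.1.1]
5. cons(cons(s(s(c)), cons(a, s(b))), m(s(cons(b, c)), a, s(b)))  →  cons(cons(s(s(c)), cons(a, s(b))), c)   [R5 at 2]

cons(cons(s(s(c)), cons(a, s(b))), c)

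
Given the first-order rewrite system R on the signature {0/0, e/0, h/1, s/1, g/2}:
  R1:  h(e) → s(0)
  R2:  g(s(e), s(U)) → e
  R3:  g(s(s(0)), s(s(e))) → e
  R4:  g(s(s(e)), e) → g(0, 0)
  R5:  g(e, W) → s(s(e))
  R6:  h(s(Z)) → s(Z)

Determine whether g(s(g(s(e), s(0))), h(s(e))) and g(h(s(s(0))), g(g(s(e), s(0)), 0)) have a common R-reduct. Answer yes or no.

yes — NF(t₁) = e, NF(t₂) = e

Reduce t₁ = g(s(g(s(e), s(0))), h(s(e))):
1. g(s(g(s(e), s(0))), h(s(e)))  →  g(s(e), h(s(e)))   [R2 at 1.1]
2. g(s(e), h(s(e)))  →  g(s(e), s(e))   [R6 at 2]
3. g(s(e), s(e))  →  e   [R2 at ε]

Reduce t₂ = g(h(s(s(0))), g(g(s(e), s(0)), 0)):
1. g(h(s(s(0))), g(g(s(e), s(0)), 0))  →  g(s(s(0)), g(g(s(e), s(0)), 0))   [R6 at 1]
2. g(s(s(0)), g(g(s(e), s(0)), 0))  →  g(s(s(0)), g(e, 0))   [R2 at 2.1]
3. g(s(s(0)), g(e, 0))  →  g(s(s(0)), s(s(e)))   [R5 at 2]
4. g(s(s(0)), s(s(e)))  →  e   [R3 at ε]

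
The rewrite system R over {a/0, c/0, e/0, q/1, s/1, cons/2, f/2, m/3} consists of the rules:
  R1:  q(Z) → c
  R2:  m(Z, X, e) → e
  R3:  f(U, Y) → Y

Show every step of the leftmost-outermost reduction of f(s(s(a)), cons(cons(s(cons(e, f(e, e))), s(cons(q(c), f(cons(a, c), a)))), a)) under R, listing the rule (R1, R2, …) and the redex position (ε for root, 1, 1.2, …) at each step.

cons(cons(s(cons(e, e)), s(cons(c, a))), a)

1. f(s(s(a)), cons(cons(s(cons(e, f(e, e))), s(cons(q(c), f(cons(a, c), a)))), a))  →  cons(cons(s(cons(e, f(e, e))), s(cons(q(c), f(cons(a, c), a)))), a)   [R3 at ε]
2. cons(cons(s(cons(e, f(e, e))), s(cons(q(c), f(cons(a, c), a)))), a)  →  cons(cons(s(cons(e, e)), s(cons(q(c), f(cons(a, c), a)))), a)   [R3 at 1.1.1.2]
3. cons(cons(s(cons(e, e)), s(cons(q(c), f(cons(a, c), a)))), a)  →  cons(cons(s(cons(e, e)), s(cons(c, f(cons(a, c), a)))), a)   [R1 at 1.2.1.1]
4. cons(cons(s(cons(e, e)), s(cons(c, f(cons(a, c), a)))), a)  →  cons(cons(s(cons(e, e)), s(cons(c, a))), a)   [R3 at 1.2.1.2]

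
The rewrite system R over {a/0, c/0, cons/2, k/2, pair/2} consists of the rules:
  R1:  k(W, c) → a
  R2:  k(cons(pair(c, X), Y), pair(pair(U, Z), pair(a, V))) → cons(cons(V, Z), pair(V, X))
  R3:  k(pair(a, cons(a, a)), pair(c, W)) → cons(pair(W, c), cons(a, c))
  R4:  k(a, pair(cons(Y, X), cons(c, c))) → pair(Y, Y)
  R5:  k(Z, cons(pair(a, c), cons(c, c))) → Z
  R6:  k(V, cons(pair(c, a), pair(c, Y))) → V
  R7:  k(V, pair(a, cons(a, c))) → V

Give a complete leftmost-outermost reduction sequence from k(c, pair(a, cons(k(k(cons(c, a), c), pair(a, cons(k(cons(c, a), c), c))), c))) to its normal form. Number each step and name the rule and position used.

1. k(c, pair(a, cons(k(k(cons(c, a), c), pair(a, cons(k(cons(c, a), c), c))), c)))  →  k(c, pair(a, cons(k(a, pair(a, cons(k(cons(c, a), c), c))), c)))   [R1 at 2.2.1.1]
2. k(c, pair(a, cons(k(a, pair(a, cons(k(cons(c, a), c), c))), c)))  →  k(c, pair(a, cons(k(a, pair(a, cons(a, c))), c)))   [R1 at 2.2.1.2.2.1]
3. k(c, pair(a, cons(k(a, pair(a, cons(a, c))), c)))  →  k(c, pair(a, cons(a, c)))   [R7 at 2.2.1]
4. k(c, pair(a, cons(a, c)))  →  c   [R7 at ε]

c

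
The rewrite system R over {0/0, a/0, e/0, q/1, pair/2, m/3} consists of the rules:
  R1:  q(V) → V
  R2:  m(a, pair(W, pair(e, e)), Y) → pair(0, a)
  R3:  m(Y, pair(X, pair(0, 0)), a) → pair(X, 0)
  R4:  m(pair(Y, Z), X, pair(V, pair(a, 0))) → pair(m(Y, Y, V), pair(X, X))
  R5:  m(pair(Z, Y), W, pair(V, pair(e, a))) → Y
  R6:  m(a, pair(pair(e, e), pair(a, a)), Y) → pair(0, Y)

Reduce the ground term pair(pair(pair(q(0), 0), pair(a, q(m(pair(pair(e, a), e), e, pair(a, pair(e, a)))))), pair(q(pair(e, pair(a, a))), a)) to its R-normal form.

1. pair(pair(pair(q(0), 0), pair(a, q(m(pair(pair(e, a), e), e, pair(a, pair(e, a)))))), pair(q(pair(e, pair(a, a))), a))  →  pair(pair(pair(0, 0), pair(a, q(m(pair(pair(e, a), e), e, pair(a, pair(e, a)))))), pair(q(pair(e, pair(a, a))), a))   [R1 at 1.1.1]
2. pair(pair(pair(0, 0), pair(a, q(m(pair(pair(e, a), e), e, pair(a, pair(e, a)))))), pair(q(pair(e, pair(a, a))), a))  →  pair(pair(pair(0, 0), pair(a, m(pair(pair(e, a), e), e, pair(a, pair(e, a))))), pair(q(pair(e, pair(a, a))), a))   [R1 at 1.2.2]
3. pair(pair(pair(0, 0), pair(a, m(pair(pair(e, a), e), e, pair(a, pair(e, a))))), pair(q(pair(e, pair(a, a))), a))  →  pair(pair(pair(0, 0), pair(a, e)), pair(q(pair(e, pair(a, a))), a))   [R5 at 1.2.2]
4. pair(pair(pair(0, 0), pair(a, e)), pair(q(pair(e, pair(a, a))), a))  →  pair(pair(pair(0, 0), pair(a, e)), pair(pair(e, pair(a, a)), a))   [R1 at 2.1]

pair(pair(pair(0, 0), pair(a, e)), pair(pair(e, pair(a, a)), a))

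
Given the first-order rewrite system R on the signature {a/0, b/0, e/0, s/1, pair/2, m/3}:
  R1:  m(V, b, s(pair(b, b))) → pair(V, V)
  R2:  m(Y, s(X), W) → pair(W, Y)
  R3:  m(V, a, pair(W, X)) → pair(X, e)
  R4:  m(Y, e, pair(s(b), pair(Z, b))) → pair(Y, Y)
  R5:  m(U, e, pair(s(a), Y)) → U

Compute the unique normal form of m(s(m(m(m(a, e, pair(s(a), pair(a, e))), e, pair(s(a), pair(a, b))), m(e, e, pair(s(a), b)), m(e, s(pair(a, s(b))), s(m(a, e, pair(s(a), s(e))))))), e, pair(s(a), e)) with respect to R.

s(a)

1. m(s(m(m(m(a, e, pair(s(a), pair(a, e))), e, pair(s(a), pair(a, b))), m(e, e, pair(s(a), b)), m(e, s(pair(a, s(b))), s(m(a, e, pair(s(a), s(e))))))), e, pair(s(a), e))  →  s(m(m(m(a, e, pair(s(a), pair(a, e))), e, pair(s(a), pair(a, b))), m(e, e, pair(s(a), b)), m(e, s(pair(a, s(b))), s(m(a, e, pair(s(a), s(e)))))))   [R5 at ε]
2. s(m(m(m(a, e, pair(s(a), pair(a, e))), e, pair(s(a), pair(a, b))), m(e, e, pair(s(a), b)), m(e, s(pair(a, s(b))), s(m(a, e, pair(s(a), s(e)))))))  →  s(m(m(a, e, pair(s(a), pair(a, e))), m(e, e, pair(s(a), b)), m(e, s(pair(a, s(b))), s(m(a, e, pair(s(a), s(e)))))))   [R5 at 1.1]
3. s(m(m(a, e, pair(s(a), pair(a, e))), m(e, e, pair(s(a), b)), m(e, s(pair(a, s(b))), s(m(a, e, pair(s(a), s(e)))))))  →  s(m(a, m(e, e, pair(s(a), b)), m(e, s(pair(a, s(b))), s(m(a, e, pair(s(a), s(e)))))))   [R5 at 1.1]
4. s(m(a, m(e, e, pair(s(a), b)), m(e, s(pair(a, s(b))), s(m(a, e, pair(s(a), s(e)))))))  →  s(m(a, e, m(e, s(pair(a, s(b))), s(m(a, e, pair(s(a), s(e)))))))   [R5 at 1.2]
5. s(m(a, e, m(e, s(pair(a, s(b))), s(m(a, e, pair(s(a), s(e)))))))  →  s(m(a, e, pair(s(m(a, e, pair(s(a), s(e)))), e)))   [R2 at 1.3]
6. s(m(a, e, pair(s(m(a, e, pair(s(a), s(e)))), e)))  →  s(m(a, e, pair(s(a), e)))   [R5 at 1.3.1.1]
7. s(m(a, e, pair(s(a), e)))  →  s(a)   [R5 at 1]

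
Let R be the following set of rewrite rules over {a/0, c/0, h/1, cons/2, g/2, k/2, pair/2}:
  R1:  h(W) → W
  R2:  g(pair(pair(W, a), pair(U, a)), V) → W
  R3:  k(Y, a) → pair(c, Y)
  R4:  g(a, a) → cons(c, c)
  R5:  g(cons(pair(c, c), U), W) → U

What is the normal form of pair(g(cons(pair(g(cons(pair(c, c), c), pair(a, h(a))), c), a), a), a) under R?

pair(a, a)

1. pair(g(cons(pair(g(cons(pair(c, c), c), pair(a, h(a))), c), a), a), a)  →  pair(g(cons(pair(c, c), a), a), a)   [R5 at 1.1.1.1]
2. pair(g(cons(pair(c, c), a), a), a)  →  pair(a, a)   [R5 at 1]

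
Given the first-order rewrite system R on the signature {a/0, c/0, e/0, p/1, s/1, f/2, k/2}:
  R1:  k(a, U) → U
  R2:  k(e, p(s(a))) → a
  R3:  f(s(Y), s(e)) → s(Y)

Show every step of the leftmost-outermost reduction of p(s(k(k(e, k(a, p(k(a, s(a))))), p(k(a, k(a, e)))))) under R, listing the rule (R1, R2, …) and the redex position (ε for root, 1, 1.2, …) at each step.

1. p(s(k(k(e, k(a, p(k(a, s(a))))), p(k(a, k(a, e))))))  →  p(s(k(k(e, p(k(a, s(a)))), p(k(a, k(a, e))))))   [R1 at 1.1.1.2]
2. p(s(k(k(e, p(k(a, s(a)))), p(k(a, k(a, e))))))  →  p(s(k(k(e, p(s(a))), p(k(a, k(a, e))))))   [R1 at 1.1.1.2.1]
3. p(s(k(k(e, p(s(a))), p(k(a, k(a, e))))))  →  p(s(k(a, p(k(a, k(a, e))))))   [R2 at 1.1.1]
4. p(s(k(a, p(k(a, k(a, e))))))  →  p(s(p(k(a, k(a, e)))))   [R1 at 1.1]
5. p(s(p(k(a, k(a, e)))))  →  p(s(p(k(a, e))))   [R1 at 1.1.1]
6. p(s(p(k(a, e))))  →  p(s(p(e)))   [R1 at 1.1.1]

p(s(p(e)))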